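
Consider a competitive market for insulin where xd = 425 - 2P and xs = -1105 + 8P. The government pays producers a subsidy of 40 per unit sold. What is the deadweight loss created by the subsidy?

Pre-subsidy: 425 - 2P = -1105 + 8P gives P* = 153, x* = 119.
With the subsidy, sellers receive Ps = Pb + 40 for each unit, where Pb is the price buyers pay.
Supply in terms of Pb becomes xs = -1105 + 8(Pb + 40) = -785 + 8Pb. Setting this equal to demand: 425 - 2Pb = -785 + 8Pb, so Pb = 121.
Sellers receive Ps = 121 + 40 = 161; x' = 425 − 2·121 = 183.
The subsidy expands output by 183 − 119 = 64 past the efficient level; on those units the gap between marginal cost and willingness to pay runs from 0 up to 40.
DWL = ½ × 40 × 64 = 1280.

Deadweight loss = 1280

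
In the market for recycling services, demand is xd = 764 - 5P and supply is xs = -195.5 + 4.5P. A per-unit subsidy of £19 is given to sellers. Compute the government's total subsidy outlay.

Government cost = £5776

Pre-subsidy: 764 - 5P = -195.5 + 4.5P gives P* = 101, x* = 259.
With the subsidy, sellers receive Ps = Pb + 19 for each unit, where Pb is the price buyers pay.
Supply in terms of Pb becomes xs = -195.5 + 4.5(Pb + 19) = -110 + 4.5Pb. Setting this equal to demand: 764 - 5Pb = -110 + 4.5Pb, so Pb = 92.
Sellers receive Ps = 92 + 19 = 111; x' = 764 − 5·92 = 304.
Government outlay = subsidy × quantity = 19 × 304 = 5776.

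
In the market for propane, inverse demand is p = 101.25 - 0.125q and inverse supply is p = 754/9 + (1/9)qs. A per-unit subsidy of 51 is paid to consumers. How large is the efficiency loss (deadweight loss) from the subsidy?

Pre-subsidy: 101.25 - 0.125q = 754/9 + (1/9)q gives q* = 74 and p* = 92.
With the rebate, buyers effectively pay pb = ps − 51, where ps is the price sellers receive.
On the curves, pb = 101.25 - 0.125q and ps = 754/9 + (1/9)q; the wedge ps − pb = 51 gives 754/9 + (1/9)q − (101.25 - 0.125q) = 51, so q' = 290.
Then pb = 101.25 − 0.125·290 = 65 and ps = 754/9 + (1/9)·290 = 116.
The subsidy expands output by 290 − 74 = 216 past the efficient level; on those units the gap between marginal cost and willingness to pay runs from 0 up to 51.
DWL = ½ × 51 × 216 = 5508.

Deadweight loss = 5508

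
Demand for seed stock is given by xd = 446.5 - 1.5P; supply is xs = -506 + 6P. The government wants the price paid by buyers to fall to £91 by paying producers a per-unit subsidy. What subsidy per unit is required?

At a buyer price of 91, quantity demanded is 446.5 − 1.5·91 = 310.
Sellers supply 310 only when they receive Ps with -506 + 6·Ps = 310, i.e. Ps = 136.
s = Ps − Pb = 136 − 91 = 45.

Required subsidy s = £45 per unit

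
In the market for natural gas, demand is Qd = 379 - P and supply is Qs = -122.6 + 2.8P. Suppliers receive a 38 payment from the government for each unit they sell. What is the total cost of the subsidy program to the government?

Pre-subsidy: 379 - P = -122.6 + 2.8P gives P* = 132, Q* = 247.
With the subsidy, sellers receive Ps = Pb + 38 for each unit, where Pb is the price buyers pay.
Supply in terms of Pb becomes Qs = -122.6 + 2.8(Pb + 38) = -16.2 + 2.8Pb. Setting this equal to demand: 379 - Pb = -16.2 + 2.8Pb, so Pb = 104.
Sellers receive Ps = 104 + 38 = 142; Q' = 379 − 1·104 = 275.
Government outlay = subsidy × quantity = 38 × 275 = 10450.

Government cost = 10450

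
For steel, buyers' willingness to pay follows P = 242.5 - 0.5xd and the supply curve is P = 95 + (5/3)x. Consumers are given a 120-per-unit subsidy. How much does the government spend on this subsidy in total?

Pre-subsidy: 242.5 - 0.5x = 95 + (5/3)x gives x* = 885/13 and P* = 2710/13.
With the rebate, buyers effectively pay Pb = Ps − 120, where Ps is the price sellers receive.
On the curves, Pb = 242.5 - 0.5x and Ps = 95 + (5/3)x; the wedge Ps − Pb = 120 gives 95 + (5/3)x − (242.5 - 0.5x) = 120, so x' = 1605/13.
Then Pb = 242.5 − 0.5·(1605/13) = 2350/13 and Ps = 95 + (5/3)·(1605/13) = 3910/13.
Government outlay = subsidy × quantity = 120 × 1605/13 = 192600/13.

Government cost = 192600/13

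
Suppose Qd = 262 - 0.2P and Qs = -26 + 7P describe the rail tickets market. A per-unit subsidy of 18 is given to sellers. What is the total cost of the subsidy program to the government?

Government cost = 4635

Pre-subsidy: 262 - 0.2P = -26 + 7P gives P* = 40, Q* = 254.
With the subsidy, sellers receive Ps = Pb + 18 for each unit, where Pb is the price buyers pay.
Supply in terms of Pb becomes Qs = -26 + 7(Pb + 18) = 100 + 7Pb. Setting this equal to demand: 262 - 0.2Pb = 100 + 7Pb, so Pb = 22.5.
Sellers receive Ps = 22.5 + 18 = 40.5; Q' = 262 − 0.2·22.5 = 257.5.
Government outlay = subsidy × quantity = 18 × 257.5 = 4635.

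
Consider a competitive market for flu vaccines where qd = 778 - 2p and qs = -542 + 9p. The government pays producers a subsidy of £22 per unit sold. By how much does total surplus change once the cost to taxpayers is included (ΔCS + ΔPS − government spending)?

Net change in total surplus = -£396

Pre-subsidy: 778 - 2p = -542 + 9p gives p* = 120, q* = 538.
With the subsidy, sellers receive ps = pb + 22 for each unit, where pb is the price buyers pay.
Supply in terms of pb becomes qs = -542 + 9(pb + 22) = -344 + 9pb. Setting this equal to demand: 778 - 2pb = -344 + 9pb, so pb = 102.
Sellers receive ps = 102 + 22 = 124; q' = 778 − 2·102 = 574.
ΔCS = ½(538 + 574)(120 − 102) = 10008; ΔPS = ½(538 + 574)(124 − 120) = 2224.
Government spending = 22 × 574 = 12628.
Net change = 10008 + 2224 − 12628 = -396. The loss equals the DWL triangle ½·22·36.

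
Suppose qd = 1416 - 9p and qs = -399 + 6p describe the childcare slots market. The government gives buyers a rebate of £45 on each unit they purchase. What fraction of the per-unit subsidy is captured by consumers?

Pre-subsidy: 1416 - 9p = -399 + 6p gives p* = 121, q* = 327.
With the rebate, buyers effectively pay pb = ps − 45, where ps is the price sellers receive.
Demand in terms of ps becomes qd = 1416 − 9(ps − 45) = 1821 - 9ps. Setting this equal to supply: 1821 - 9ps = -399 + 6ps, so ps = 148.
Buyers pay pb = 148 − 45 = 103; q' = -399 + 6·148 = 489.
Buyers' price falls by p* − pb = 121 − 103 = 18; sellers' price rises by ps − p* = 148 − 121 = 27.
So consumers capture 18/45 = 0.4 of each unit of subsidy.

Consumer share = 0.4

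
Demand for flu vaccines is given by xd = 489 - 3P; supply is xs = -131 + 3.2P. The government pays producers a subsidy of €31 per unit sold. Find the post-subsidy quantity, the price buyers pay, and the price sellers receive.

Pre-subsidy: 489 - 3P = -131 + 3.2P gives P* = 100, x* = 189.
With the subsidy, sellers receive Ps = Pb + 31 for each unit, where Pb is the price buyers pay.
Supply in terms of Pb becomes xs = -131 + 3.2(Pb + 31) = -31.8 + 3.2Pb. Setting this equal to demand: 489 - 3Pb = -31.8 + 3.2Pb, so Pb = 84.
Sellers receive Ps = 84 + 31 = 115; x' = 489 − 3·84 = 237.

x' = 237; buyers pay €84; sellers receive €115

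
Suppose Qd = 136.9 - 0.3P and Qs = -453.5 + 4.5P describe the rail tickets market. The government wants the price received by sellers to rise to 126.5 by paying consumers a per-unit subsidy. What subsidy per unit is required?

Required subsidy s = 56 per unit

At a seller price of 126.5, quantity supplied is -453.5 + 4.5·126.5 = 115.75.
Buyers absorb 115.75 only when they pay Pb with 136.9 − 0.3·Pb = 115.75, i.e. Pb = 70.5.
s = Ps − Pb = 126.5 − 70.5 = 56.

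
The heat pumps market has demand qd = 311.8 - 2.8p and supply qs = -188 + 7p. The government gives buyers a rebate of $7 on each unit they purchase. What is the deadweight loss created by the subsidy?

Pre-subsidy: 311.8 - 2.8p = -188 + 7p gives p* = 51, q* = 169.
With the rebate, buyers effectively pay pb = ps − 7, where ps is the price sellers receive.
Demand in terms of ps becomes qd = 311.8 − 2.8(ps − 7) = 331.4 - 2.8ps. Setting this equal to supply: 331.4 - 2.8ps = -188 + 7ps, so ps = 53.
Buyers pay pb = 53 − 7 = 46; q' = -188 + 7·53 = 183.
The subsidy expands output by 183 − 169 = 14 past the efficient level; on those units the gap between marginal cost and willingness to pay runs from 0 up to 7.
DWL = ½ × 7 × 14 = 49.

Deadweight loss = $49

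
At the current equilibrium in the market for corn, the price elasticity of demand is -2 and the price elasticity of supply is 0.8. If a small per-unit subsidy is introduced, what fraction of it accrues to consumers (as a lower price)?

For a small subsidy around the equilibrium, the benefit split depends on the relative slopes, which at a point are proportional to the elasticities.
Buyer share = εs/(εs + |εd|) = 0.8/(0.8 + 2) = 2/7; seller share = |εd|/(εs + |εd|) = 5/7.

Consumer share = 2/7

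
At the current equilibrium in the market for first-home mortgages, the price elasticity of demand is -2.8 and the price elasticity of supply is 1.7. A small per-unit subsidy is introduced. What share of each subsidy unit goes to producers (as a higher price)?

Producer share = 28/45

For a small subsidy around the equilibrium, the benefit split depends on the relative slopes, which at a point are proportional to the elasticities.
Buyer share = εs/(εs + |εd|) = 1.7/(1.7 + 2.8) = 17/45; seller share = |εd|/(εs + |εd|) = 28/45.
So producers capture 28/45 of the subsidy.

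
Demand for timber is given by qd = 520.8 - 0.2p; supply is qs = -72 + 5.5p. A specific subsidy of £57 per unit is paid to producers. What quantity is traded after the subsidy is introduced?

q' = 511

Pre-subsidy: 520.8 - 0.2p = -72 + 5.5p gives p* = 104, q* = 500.
With the subsidy, sellers receive ps = pb + 57 for each unit, where pb is the price buyers pay.
Supply in terms of pb becomes qs = -72 + 5.5(pb + 57) = 241.5 + 5.5pb. Setting this equal to demand: 520.8 - 0.2pb = 241.5 + 5.5pb, so pb = 49.
Sellers receive ps = 49 + 57 = 106; q' = 520.8 − 0.2·49 = 511.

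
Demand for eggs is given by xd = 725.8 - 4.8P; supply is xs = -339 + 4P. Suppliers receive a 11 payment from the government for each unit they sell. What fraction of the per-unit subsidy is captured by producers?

Pre-subsidy: 725.8 - 4.8P = -339 + 4P gives P* = 121, x* = 145.
With the subsidy, sellers receive Ps = Pb + 11 for each unit, where Pb is the price buyers pay.
Supply in terms of Pb becomes xs = -339 + 4(Pb + 11) = -295 + 4Pb. Setting this equal to demand: 725.8 - 4.8Pb = -295 + 4Pb, so Pb = 116.
Sellers receive Ps = 116 + 11 = 127; x' = 725.8 − 4.8·116 = 169.
Buyers' price falls by P* − Pb = 121 − 116 = 5; sellers' price rises by Ps − P* = 127 − 121 = 6.
So producers capture 6/11 = 6/11 of each unit of subsidy.

Producer share = 6/11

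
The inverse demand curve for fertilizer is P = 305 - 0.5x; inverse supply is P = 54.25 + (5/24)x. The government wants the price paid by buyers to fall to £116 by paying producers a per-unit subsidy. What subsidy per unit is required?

At a buyer price of 116, quantity demanded is 610 − 2·116 = 378.
Sellers supply 378 only when they receive Ps = 54.25 + (5/24)·378 = 133.
s = Ps − Pb = 133 − 116 = 17.

Required subsidy s = £17 per unit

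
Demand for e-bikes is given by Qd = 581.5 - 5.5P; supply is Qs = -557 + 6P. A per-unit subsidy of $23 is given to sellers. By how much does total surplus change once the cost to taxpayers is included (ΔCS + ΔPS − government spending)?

Net change in total surplus = -$759

Pre-subsidy: 581.5 - 5.5P = -557 + 6P gives P* = 99, Q* = 37.
With the subsidy, sellers receive Ps = Pb + 23 for each unit, where Pb is the price buyers pay.
Supply in terms of Pb becomes Qs = -557 + 6(Pb + 23) = -419 + 6Pb. Setting this equal to demand: 581.5 - 5.5Pb = -419 + 6Pb, so Pb = 87.
Sellers receive Ps = 87 + 23 = 110; Q' = 581.5 − 5.5·87 = 103.
ΔCS = ½(37 + 103)(99 − 87) = 840; ΔPS = ½(37 + 103)(110 − 99) = 770.
Government spending = 23 × 103 = 2369.
Net change = 840 + 770 − 2369 = -759. The loss equals the DWL triangle ½·23·66.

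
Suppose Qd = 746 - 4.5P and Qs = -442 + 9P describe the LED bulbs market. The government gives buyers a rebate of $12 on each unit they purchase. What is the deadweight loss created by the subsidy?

Deadweight loss = $216

Pre-subsidy: 746 - 4.5P = -442 + 9P gives P* = 88, Q* = 350.
With the rebate, buyers effectively pay Pb = Ps − 12, where Ps is the price sellers receive.
Demand in terms of Ps becomes Qd = 746 − 4.5(Ps − 12) = 800 - 4.5Ps. Setting this equal to supply: 800 - 4.5Ps = -442 + 9Ps, so Ps = 92.
Buyers pay Pb = 92 − 12 = 80; Q' = -442 + 9·92 = 386.
The subsidy expands output by 386 − 350 = 36 past the efficient level; on those units the gap between marginal cost and willingness to pay runs from 0 up to 12.
DWL = ½ × 12 × 36 = 216.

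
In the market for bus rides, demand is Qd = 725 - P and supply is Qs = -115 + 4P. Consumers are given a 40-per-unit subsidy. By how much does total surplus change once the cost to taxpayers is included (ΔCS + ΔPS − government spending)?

Pre-subsidy: 725 - P = -115 + 4P gives P* = 168, Q* = 557.
With the rebate, buyers effectively pay Pb = Ps − 40, where Ps is the price sellers receive.
Demand in terms of Ps becomes Qd = 725 − 1(Ps − 40) = 765 - Ps. Setting this equal to supply: 765 - Ps = -115 + 4Ps, so Ps = 176.
Buyers pay Pb = 176 − 40 = 136; Q' = -115 + 4·176 = 589.
ΔCS = ½(557 + 589)(168 − 136) = 18336; ΔPS = ½(557 + 589)(176 − 168) = 4584.
Government spending = 40 × 589 = 23560.
Net change = 18336 + 4584 − 23560 = -640. The loss equals the DWL triangle ½·40·32.

Net change in total surplus = -640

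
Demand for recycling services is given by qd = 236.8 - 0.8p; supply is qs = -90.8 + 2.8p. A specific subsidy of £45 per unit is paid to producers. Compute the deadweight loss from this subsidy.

Pre-subsidy: 236.8 - 0.8p = -90.8 + 2.8p gives p* = 91, q* = 164.
With the subsidy, sellers receive ps = pb + 45 for each unit, where pb is the price buyers pay.
Supply in terms of pb becomes qs = -90.8 + 2.8(pb + 45) = 35.2 + 2.8pb. Setting this equal to demand: 236.8 - 0.8pb = 35.2 + 2.8pb, so pb = 56.
Sellers receive ps = 56 + 45 = 101; q' = 236.8 − 0.8·56 = 192.
The subsidy expands output by 192 − 164 = 28 past the efficient level; on those units the gap between marginal cost and willingness to pay runs from 0 up to 45.
DWL = ½ × 45 × 28 = 630.

Deadweight loss = £630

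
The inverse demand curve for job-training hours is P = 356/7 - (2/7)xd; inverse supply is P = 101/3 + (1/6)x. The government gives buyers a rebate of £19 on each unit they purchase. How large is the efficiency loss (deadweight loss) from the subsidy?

Pre-subsidy: 356/7 - (2/7)x = 101/3 + (1/6)x gives x* = 38 and P* = 40.
With the rebate, buyers effectively pay Pb = Ps − 19, where Ps is the price sellers receive.
On the curves, Pb = 356/7 - (2/7)x and Ps = 101/3 + (1/6)x; the wedge Ps − Pb = 19 gives 101/3 + (1/6)x − (356/7 - (2/7)x) = 19, so x' = 80.
Then Pb = 356/7 − (2/7)·80 = 28 and Ps = 101/3 + (1/6)·80 = 47.
The subsidy expands output by 80 − 38 = 42 past the efficient level; on those units the gap between marginal cost and willingness to pay runs from 0 up to 19.
DWL = ½ × 19 × 42 = 399.

Deadweight loss = £399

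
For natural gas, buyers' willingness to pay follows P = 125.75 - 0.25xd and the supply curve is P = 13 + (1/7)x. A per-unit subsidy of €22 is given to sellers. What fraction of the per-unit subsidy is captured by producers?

Producer share = 4/11

Pre-subsidy: 125.75 - 0.25x = 13 + (1/7)x gives x* = 287 and P* = 54.
With the subsidy, sellers receive Ps = Pb + 22 for each unit, where Pb is the price buyers pay.
On the curves, Pb = 125.75 - 0.25x and Ps = 13 + (1/7)x; the wedge Ps − Pb = 22 gives 13 + (1/7)x − (125.75 - 0.25x) = 22, so x' = 343.
Then Pb = 125.75 − 0.25·343 = 40 and Ps = 13 + (1/7)·343 = 62.
Buyers' price falls by P* − Pb = 54 − 40 = 14; sellers' price rises by Ps − P* = 62 − 54 = 8.
So producers capture 8/22 = 4/11 of each unit of subsidy.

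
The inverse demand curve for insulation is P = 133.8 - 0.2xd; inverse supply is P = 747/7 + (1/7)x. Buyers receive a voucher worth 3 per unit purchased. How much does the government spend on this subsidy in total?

Pre-subsidy: 133.8 - 0.2x = 747/7 + (1/7)x gives x* = 79 and P* = 118.
With the rebate, buyers effectively pay Pb = Ps − 3, where Ps is the price sellers receive.
On the curves, Pb = 133.8 - 0.2x and Ps = 747/7 + (1/7)x; the wedge Ps − Pb = 3 gives 747/7 + (1/7)x − (133.8 - 0.2x) = 3, so x' = 87.75.
Then Pb = 133.8 − 0.2·87.75 = 116.25 and Ps = 747/7 + (1/7)·87.75 = 119.25.
Government outlay = subsidy × quantity = 3 × 87.75 = 263.25.

Government cost = 263.25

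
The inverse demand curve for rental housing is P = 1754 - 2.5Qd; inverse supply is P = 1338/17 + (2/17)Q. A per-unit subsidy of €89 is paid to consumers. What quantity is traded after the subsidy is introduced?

Pre-subsidy: 1754 - 2.5Q = 1338/17 + (2/17)Q gives Q* = 640 and P* = 154.
With the rebate, buyers effectively pay Pb = Ps − 89, where Ps is the price sellers receive.
On the curves, Pb = 1754 - 2.5Q and Ps = 1338/17 + (2/17)Q; the wedge Ps − Pb = 89 gives 1338/17 + (2/17)Q − (1754 - 2.5Q) = 89, so Q' = 674.
Then Pb = 1754 − 2.5·674 = 69 and Ps = 1338/17 + (2/17)·674 = 158.

Q' = 674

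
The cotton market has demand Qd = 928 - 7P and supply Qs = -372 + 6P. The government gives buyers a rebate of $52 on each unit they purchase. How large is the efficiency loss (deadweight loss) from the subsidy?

Pre-subsidy: 928 - 7P = -372 + 6P gives P* = 100, Q* = 228.
With the rebate, buyers effectively pay Pb = Ps − 52, where Ps is the price sellers receive.
Demand in terms of Ps becomes Qd = 928 − 7(Ps − 52) = 1292 - 7Ps. Setting this equal to supply: 1292 - 7Ps = -372 + 6Ps, so Ps = 128.
Buyers pay Pb = 128 − 52 = 76; Q' = -372 + 6·128 = 396.
The subsidy expands output by 396 − 228 = 168 past the efficient level; on those units the gap between marginal cost and willingness to pay runs from 0 up to 52.
DWL = ½ × 52 × 168 = 4368.

Deadweight loss = $4368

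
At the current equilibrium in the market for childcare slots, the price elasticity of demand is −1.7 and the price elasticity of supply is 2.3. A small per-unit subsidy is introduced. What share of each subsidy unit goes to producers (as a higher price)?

Producer share = 0.425

For a small subsidy around the equilibrium, the benefit split depends on the relative slopes, which at a point are proportional to the elasticities.
Buyer share = εs/(εs + |εd|) = 2.3/(2.3 + 1.7) = 0.575; seller share = |εd|/(εs + |εd|) = 0.425.
So producers capture 0.425 of the subsidy.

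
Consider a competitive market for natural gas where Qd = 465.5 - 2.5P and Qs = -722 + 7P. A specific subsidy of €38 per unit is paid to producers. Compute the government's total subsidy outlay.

Pre-subsidy: 465.5 - 2.5P = -722 + 7P gives P* = 125, Q* = 153.
With the subsidy, sellers receive Ps = Pb + 38 for each unit, where Pb is the price buyers pay.
Supply in terms of Pb becomes Qs = -722 + 7(Pb + 38) = -456 + 7Pb. Setting this equal to demand: 465.5 - 2.5Pb = -456 + 7Pb, so Pb = 97.
Sellers receive Ps = 97 + 38 = 135; Q' = 465.5 − 2.5·97 = 223.
Government outlay = subsidy × quantity = 38 × 223 = 8474.

Government cost = €8474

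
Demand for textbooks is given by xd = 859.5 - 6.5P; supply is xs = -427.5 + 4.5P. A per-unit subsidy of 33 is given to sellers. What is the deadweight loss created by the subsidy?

Pre-subsidy: 859.5 - 6.5P = -427.5 + 4.5P gives P* = 117, x* = 99.
With the subsidy, sellers receive Ps = Pb + 33 for each unit, where Pb is the price buyers pay.
Supply in terms of Pb becomes xs = -427.5 + 4.5(Pb + 33) = -279 + 4.5Pb. Setting this equal to demand: 859.5 - 6.5Pb = -279 + 4.5Pb, so Pb = 103.5.
Sellers receive Ps = 103.5 + 33 = 136.5; x' = 859.5 − 6.5·103.5 = 186.75.
The subsidy expands output by 186.75 − 99 = 87.75 past the efficient level; on those units the gap between marginal cost and willingness to pay runs from 0 up to 33.
DWL = ½ × 33 × 87.75 = 1447.875.

Deadweight loss = 1447.875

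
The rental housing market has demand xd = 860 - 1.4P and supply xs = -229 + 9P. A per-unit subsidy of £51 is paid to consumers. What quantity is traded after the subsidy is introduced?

Pre-subsidy: 860 - 1.4P = -229 + 9P gives P* = 5445/52, x* = 37097/52.
With the rebate, buyers effectively pay Pb = Ps − 51, where Ps is the price sellers receive.
Demand in terms of Ps becomes xd = 860 − 1.4(Ps − 51) = 931.4 - 1.4Ps. Setting this equal to supply: 931.4 - 1.4Ps = -229 + 9Ps, so Ps = 2901/26.
Buyers pay Pb = 2901/26 − 51 = 1575/26; x' = -229 + 9·(2901/26) = 20155/26.

x' = 20155/26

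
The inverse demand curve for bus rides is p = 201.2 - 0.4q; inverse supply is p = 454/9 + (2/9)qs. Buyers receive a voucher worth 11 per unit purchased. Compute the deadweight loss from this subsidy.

Pre-subsidy: 201.2 - 0.4q = 454/9 + (2/9)q gives q* = 1696/7 and p* = 730/7.
With the rebate, buyers effectively pay pb = ps − 11, where ps is the price sellers receive.
On the curves, pb = 201.2 - 0.4q and ps = 454/9 + (2/9)q; the wedge ps − pb = 11 gives 454/9 + (2/9)q − (201.2 - 0.4q) = 11, so q' = 7279/28.
Then pb = 201.2 − 0.4·(7279/28) = 1361/14 and ps = 454/9 + (2/9)·(7279/28) = 1515/14.
The subsidy expands output by 7279/28 − 1696/7 = 495/28 past the efficient level; on those units the gap between marginal cost and willingness to pay runs from 0 up to 11.
DWL = ½ × 11 × 495/28 = 5445/56.

Deadweight loss = 5445/56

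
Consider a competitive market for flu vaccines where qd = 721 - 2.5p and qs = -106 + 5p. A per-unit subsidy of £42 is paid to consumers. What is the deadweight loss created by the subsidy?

Deadweight loss = £1470

Pre-subsidy: 721 - 2.5p = -106 + 5p gives p* = 1654/15, q* = 1336/3.
With the rebate, buyers effectively pay pb = ps − 42, where ps is the price sellers receive.
Demand in terms of ps becomes qd = 721 − 2.5(ps − 42) = 826 - 2.5ps. Setting this equal to supply: 826 - 2.5ps = -106 + 5ps, so ps = 1864/15.
Buyers pay pb = 1864/15 − 42 = 1234/15; q' = -106 + 5·(1864/15) = 1546/3.
The subsidy expands output by 1546/3 − 1336/3 = 70 past the efficient level; on those units the gap between marginal cost and willingness to pay runs from 0 up to 42.
DWL = ½ × 42 × 70 = 1470.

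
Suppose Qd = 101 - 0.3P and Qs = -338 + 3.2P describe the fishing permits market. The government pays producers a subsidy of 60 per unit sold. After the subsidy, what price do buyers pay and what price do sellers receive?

Buyers pay 494/7; sellers receive 914/7

Pre-subsidy: 101 - 0.3P = -338 + 3.2P gives P* = 878/7, Q* = 2218/35.
With the subsidy, sellers receive Ps = Pb + 60 for each unit, where Pb is the price buyers pay.
Supply in terms of Pb becomes Qs = -338 + 3.2(Pb + 60) = -146 + 3.2Pb. Setting this equal to demand: 101 - 0.3Pb = -146 + 3.2Pb, so Pb = 494/7.
Sellers receive Ps = 494/7 + 60 = 914/7; Q' = 101 − 0.3·(494/7) = 2794/35.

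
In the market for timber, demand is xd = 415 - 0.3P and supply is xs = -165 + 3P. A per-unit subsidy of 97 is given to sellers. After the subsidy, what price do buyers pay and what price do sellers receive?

Pre-subsidy: 415 - 0.3P = -165 + 3P gives P* = 5800/33, x* = 3985/11.
With the subsidy, sellers receive Ps = Pb + 97 for each unit, where Pb is the price buyers pay.
Supply in terms of Pb becomes xs = -165 + 3(Pb + 97) = 126 + 3Pb. Setting this equal to demand: 415 - 0.3Pb = 126 + 3Pb, so Pb = 2890/33.
Sellers receive Ps = 2890/33 + 97 = 6091/33; x' = 415 − 0.3·(2890/33) = 4276/11.

Buyers pay 2890/33; sellers receive 6091/33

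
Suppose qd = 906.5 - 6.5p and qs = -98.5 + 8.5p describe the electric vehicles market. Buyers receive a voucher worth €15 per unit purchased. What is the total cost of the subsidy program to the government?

Pre-subsidy: 906.5 - 6.5p = -98.5 + 8.5p gives p* = 67, q* = 471.
With the rebate, buyers effectively pay pb = ps − 15, where ps is the price sellers receive.
Demand in terms of ps becomes qd = 906.5 − 6.5(ps − 15) = 1004 - 6.5ps. Setting this equal to supply: 1004 - 6.5ps = -98.5 + 8.5ps, so ps = 73.5.
Buyers pay pb = 73.5 − 15 = 58.5; q' = -98.5 + 8.5·73.5 = 526.25.
Government outlay = subsidy × quantity = 15 × 526.25 = 7893.75.

Government cost = €7893.75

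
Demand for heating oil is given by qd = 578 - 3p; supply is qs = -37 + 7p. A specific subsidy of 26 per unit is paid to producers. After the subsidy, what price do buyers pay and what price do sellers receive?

Buyers pay 43.3; sellers receive 69.3

Pre-subsidy: 578 - 3p = -37 + 7p gives p* = 61.5, q* = 393.5.
With the subsidy, sellers receive ps = pb + 26 for each unit, where pb is the price buyers pay.
Supply in terms of pb becomes qs = -37 + 7(pb + 26) = 145 + 7pb. Setting this equal to demand: 578 - 3pb = 145 + 7pb, so pb = 43.3.
Sellers receive ps = 43.3 + 26 = 69.3; q' = 578 − 3·43.3 = 448.1.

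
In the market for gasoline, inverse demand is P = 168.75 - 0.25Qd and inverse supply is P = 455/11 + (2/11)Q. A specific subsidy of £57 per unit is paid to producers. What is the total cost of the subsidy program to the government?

Pre-subsidy: 168.75 - 0.25Q = 455/11 + (2/11)Q gives Q* = 295 and P* = 95.
With the subsidy, sellers receive Ps = Pb + 57 for each unit, where Pb is the price buyers pay.
On the curves, Pb = 168.75 - 0.25Q and Ps = 455/11 + (2/11)Q; the wedge Ps − Pb = 57 gives 455/11 + (2/11)Q − (168.75 - 0.25Q) = 57, so Q' = 427.
Then Pb = 168.75 − 0.25·427 = 62 and Ps = 455/11 + (2/11)·427 = 119.
Government outlay = subsidy × quantity = 57 × 427 = 24339.

Government cost = £24339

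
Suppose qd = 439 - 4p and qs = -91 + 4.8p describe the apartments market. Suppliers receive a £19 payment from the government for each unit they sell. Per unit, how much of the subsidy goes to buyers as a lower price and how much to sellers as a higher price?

Pre-subsidy: 439 - 4p = -91 + 4.8p gives p* = 1325/22, q* = 2179/11.
With the subsidy, sellers receive ps = pb + 19 for each unit, where pb is the price buyers pay.
Supply in terms of pb becomes qs = -91 + 4.8(pb + 19) = 0.2 + 4.8pb. Setting this equal to demand: 439 - 4pb = 0.2 + 4.8pb, so pb = 1097/22.
Sellers receive ps = 1097/22 + 19 = 1515/22; q' = 439 − 4·(1097/22) = 2635/11.
Buyers' price falls by p* − pb = 1325/22 − 1097/22 = 114/11; sellers' price rises by ps − p* = 1515/22 − 1325/22 = 95/11.

Buyers gain 114/11 per unit; sellers gain 95/11 per unit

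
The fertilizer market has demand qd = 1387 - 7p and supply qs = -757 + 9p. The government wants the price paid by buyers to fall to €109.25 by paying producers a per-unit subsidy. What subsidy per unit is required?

At a buyer price of 109.25, quantity demanded is 1387 − 7·109.25 = 622.25.
Sellers supply 622.25 only when they receive ps with -757 + 9·ps = 622.25, i.e. ps = 153.25.
s = ps − pb = 153.25 − 109.25 = 44.

Required subsidy s = €44 per unit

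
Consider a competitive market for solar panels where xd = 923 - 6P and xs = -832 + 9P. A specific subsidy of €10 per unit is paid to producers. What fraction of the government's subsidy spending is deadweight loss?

Pre-subsidy: 923 - 6P = -832 + 9P gives P* = 117, x* = 221.
With the subsidy, sellers receive Ps = Pb + 10 for each unit, where Pb is the price buyers pay.
Supply in terms of Pb becomes xs = -832 + 9(Pb + 10) = -742 + 9Pb. Setting this equal to demand: 923 - 6Pb = -742 + 9Pb, so Pb = 111.
Sellers receive Ps = 111 + 10 = 121; x' = 923 − 6·111 = 257.
ΔCS = ½(221 + 257)(117 − 111) = 1434; ΔPS = ½(221 + 257)(121 − 117) = 956.
Government spending = 10 × 257 = 2570.
DWL = ½ × 10 × (257 − 221) = 180; fraction = 180 / 2570 = 18/257.

DWL / government spending = 18/257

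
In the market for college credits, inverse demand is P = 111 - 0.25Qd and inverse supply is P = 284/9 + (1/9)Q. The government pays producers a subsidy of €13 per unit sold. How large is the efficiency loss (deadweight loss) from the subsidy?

Pre-subsidy: 111 - 0.25Q = 284/9 + (1/9)Q gives Q* = 220 and P* = 56.
With the subsidy, sellers receive Ps = Pb + 13 for each unit, where Pb is the price buyers pay.
On the curves, Pb = 111 - 0.25Q and Ps = 284/9 + (1/9)Q; the wedge Ps − Pb = 13 gives 284/9 + (1/9)Q − (111 - 0.25Q) = 13, so Q' = 256.
Then Pb = 111 − 0.25·256 = 47 and Ps = 284/9 + (1/9)·256 = 60.
The subsidy expands output by 256 − 220 = 36 past the efficient level; on those units the gap between marginal cost and willingness to pay runs from 0 up to 13.
DWL = ½ × 13 × 36 = 234.

Deadweight loss = €234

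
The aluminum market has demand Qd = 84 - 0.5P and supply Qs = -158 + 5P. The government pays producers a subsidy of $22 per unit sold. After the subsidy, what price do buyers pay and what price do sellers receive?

Pre-subsidy: 84 - 0.5P = -158 + 5P gives P* = 44, Q* = 62.
With the subsidy, sellers receive Ps = Pb + 22 for each unit, where Pb is the price buyers pay.
Supply in terms of Pb becomes Qs = -158 + 5(Pb + 22) = -48 + 5Pb. Setting this equal to demand: 84 - 0.5Pb = -48 + 5Pb, so Pb = 24.
Sellers receive Ps = 24 + 22 = 46; Q' = 84 − 0.5·24 = 72.

Buyers pay $24; sellers receive $46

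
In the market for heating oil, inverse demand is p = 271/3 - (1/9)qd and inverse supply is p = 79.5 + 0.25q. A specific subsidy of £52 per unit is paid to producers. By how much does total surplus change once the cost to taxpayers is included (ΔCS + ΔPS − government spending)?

Net change in total surplus = -£3744

Pre-subsidy: 271/3 - (1/9)q = 79.5 + 0.25q gives q* = 30 and p* = 87.
With the subsidy, sellers receive ps = pb + 52 for each unit, where pb is the price buyers pay.
On the curves, pb = 271/3 - (1/9)q and ps = 79.5 + 0.25q; the wedge ps − pb = 52 gives 79.5 + 0.25q − (271/3 - (1/9)q) = 52, so q' = 174.
Then pb = 271/3 − (1/9)·174 = 71 and ps = 79.5 + 0.25·174 = 123.
ΔCS = ½(30 + 174)(87 − 71) = 1632; ΔPS = ½(30 + 174)(123 − 87) = 3672.
Government spending = 52 × 174 = 9048.
Net change = 1632 + 3672 − 9048 = -3744. The loss equals the DWL triangle ½·52·144.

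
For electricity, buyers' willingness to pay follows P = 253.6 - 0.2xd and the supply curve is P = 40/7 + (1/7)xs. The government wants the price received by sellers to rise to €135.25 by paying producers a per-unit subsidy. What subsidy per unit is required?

Required subsidy s = €63 per unit

At a seller price of 135.25, quantity supplied is -40 + 7·135.25 = 906.75.
Buyers absorb 906.75 only when they pay Pb = 253.6 − 0.2·906.75 = 72.25.
s = Ps − Pb = 135.25 − 72.25 = 63.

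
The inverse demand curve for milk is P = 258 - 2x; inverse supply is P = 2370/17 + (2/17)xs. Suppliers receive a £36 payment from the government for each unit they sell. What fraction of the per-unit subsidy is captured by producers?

Pre-subsidy: 258 - 2x = 2370/17 + (2/17)x gives x* = 56 and P* = 146.
With the subsidy, sellers receive Ps = Pb + 36 for each unit, where Pb is the price buyers pay.
On the curves, Pb = 258 - 2x and Ps = 2370/17 + (2/17)x; the wedge Ps − Pb = 36 gives 2370/17 + (2/17)x − (258 - 2x) = 36, so x' = 73.
Then Pb = 258 − 2·73 = 112 and Ps = 2370/17 + (2/17)·73 = 148.
Buyers' price falls by P* − Pb = 146 − 112 = 34; sellers' price rises by Ps − P* = 148 − 146 = 2.
So producers capture 2/36 = 1/18 of each unit of subsidy.

Producer share = 1/18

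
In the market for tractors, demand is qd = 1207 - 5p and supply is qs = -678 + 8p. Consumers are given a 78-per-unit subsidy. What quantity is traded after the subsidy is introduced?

Pre-subsidy: 1207 - 5p = -678 + 8p gives p* = 145, q* = 482.
With the rebate, buyers effectively pay pb = ps − 78, where ps is the price sellers receive.
Demand in terms of ps becomes qd = 1207 − 5(ps − 78) = 1597 - 5ps. Setting this equal to supply: 1597 - 5ps = -678 + 8ps, so ps = 175.
Buyers pay pb = 175 − 78 = 97; q' = -678 + 8·175 = 722.

q' = 722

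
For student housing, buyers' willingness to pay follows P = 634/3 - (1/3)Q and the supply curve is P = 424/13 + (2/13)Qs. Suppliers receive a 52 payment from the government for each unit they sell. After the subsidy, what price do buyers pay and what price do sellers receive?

Pre-subsidy: 634/3 - (1/3)Q = 424/13 + (2/13)Q gives Q* = 6970/19 and P* = 1692/19.
With the subsidy, sellers receive Ps = Pb + 52 for each unit, where Pb is the price buyers pay.
On the curves, Pb = 634/3 - (1/3)Q and Ps = 424/13 + (2/13)Q; the wedge Ps − Pb = 52 gives 424/13 + (2/13)Q − (634/3 - (1/3)Q) = 52, so Q' = 8998/19.
Then Pb = 634/3 − (1/3)·(8998/19) = 1016/19 and Ps = 424/13 + (2/13)·(8998/19) = 2004/19.

Buyers pay 1016/19; sellers receive 2004/19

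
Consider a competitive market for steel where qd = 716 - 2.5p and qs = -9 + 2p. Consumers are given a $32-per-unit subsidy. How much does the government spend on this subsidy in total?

Government cost = 100448/9

Pre-subsidy: 716 - 2.5p = -9 + 2p gives p* = 1450/9, q* = 2819/9.
With the rebate, buyers effectively pay pb = ps − 32, where ps is the price sellers receive.
Demand in terms of ps becomes qd = 716 − 2.5(ps − 32) = 796 - 2.5ps. Setting this equal to supply: 796 - 2.5ps = -9 + 2ps, so ps = 1610/9.
Buyers pay pb = 1610/9 − 32 = 1322/9; q' = -9 + 2·(1610/9) = 3139/9.
Government outlay = subsidy × quantity = 32 × 3139/9 = 100448/9.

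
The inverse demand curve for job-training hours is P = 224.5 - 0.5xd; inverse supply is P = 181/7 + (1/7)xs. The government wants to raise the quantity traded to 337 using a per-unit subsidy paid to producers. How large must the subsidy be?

Required subsidy s = 18 per unit

At x = 337, from the demand curve buyers pay Pb = 224.5 − 0.5·337 = 56; from the supply curve sellers need Ps = 181/7 + (1/7)·337 = 74.
The subsidy must fill the gap: s = Ps − Pb = 74 − 56 = 18.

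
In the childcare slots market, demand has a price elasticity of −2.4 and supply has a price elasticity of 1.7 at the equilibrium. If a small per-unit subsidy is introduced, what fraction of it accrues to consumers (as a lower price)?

Consumer share = 17/41

For a small subsidy around the equilibrium, the benefit split depends on the relative slopes, which at a point are proportional to the elasticities.
Buyer share = εs/(εs + |εd|) = 1.7/(1.7 + 2.4) = 17/41; seller share = |εd|/(εs + |εd|) = 24/41.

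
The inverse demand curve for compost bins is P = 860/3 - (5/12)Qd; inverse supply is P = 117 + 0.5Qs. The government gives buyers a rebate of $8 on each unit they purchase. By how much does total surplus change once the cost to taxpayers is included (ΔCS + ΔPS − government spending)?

Pre-subsidy: 860/3 - (5/12)Q = 117 + 0.5Q gives Q* = 2036/11 and P* = 2305/11.
With the rebate, buyers effectively pay Pb = Ps − 8, where Ps is the price sellers receive.
On the curves, Pb = 860/3 - (5/12)Q and Ps = 117 + 0.5Q; the wedge Ps − Pb = 8 gives 117 + 0.5Q − (860/3 - (5/12)Q) = 8, so Q' = 2132/11.
Then Pb = 860/3 − (5/12)·(2132/11) = 2265/11 and Ps = 117 + 0.5·(2132/11) = 2353/11.
ΔCS = ½(2036/11 + 2132/11)(2305/11 − 2265/11) = 83360/121; ΔPS = ½(2036/11 + 2132/11)(2353/11 − 2305/11) = 100032/121.
Government spending = 8 × 2132/11 = 17056/11.
Net change = 83360/121 + 100032/121 − 17056/11 = -384/11. The loss equals the DWL triangle ½·8·96/11.

Net change in total surplus = -384/11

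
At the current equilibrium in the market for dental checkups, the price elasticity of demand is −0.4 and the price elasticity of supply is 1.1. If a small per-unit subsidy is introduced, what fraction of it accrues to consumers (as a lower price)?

For a small subsidy around the equilibrium, the benefit split depends on the relative slopes, which at a point are proportional to the elasticities.
Buyer share = εs/(εs + |εd|) = 1.1/(1.1 + 0.4) = 11/15; seller share = |εd|/(εs + |εd|) = 4/15.

Consumer share = 11/15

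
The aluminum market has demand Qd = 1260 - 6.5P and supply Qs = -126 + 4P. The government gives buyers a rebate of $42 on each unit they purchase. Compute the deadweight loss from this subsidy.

Deadweight loss = $2184

Pre-subsidy: 1260 - 6.5P = -126 + 4P gives P* = 132, Q* = 402.
With the rebate, buyers effectively pay Pb = Ps − 42, where Ps is the price sellers receive.
Demand in terms of Ps becomes Qd = 1260 − 6.5(Ps − 42) = 1533 - 6.5Ps. Setting this equal to supply: 1533 - 6.5Ps = -126 + 4Ps, so Ps = 158.
Buyers pay Pb = 158 − 42 = 116; Q' = -126 + 4·158 = 506.
The subsidy expands output by 506 − 402 = 104 past the efficient level; on those units the gap between marginal cost and willingness to pay runs from 0 up to 42.
DWL = ½ × 42 × 104 = 2184.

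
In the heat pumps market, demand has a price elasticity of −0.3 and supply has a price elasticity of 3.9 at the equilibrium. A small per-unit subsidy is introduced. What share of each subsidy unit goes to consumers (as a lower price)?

For a small subsidy around the equilibrium, the benefit split depends on the relative slopes, which at a point are proportional to the elasticities.
Buyer share = εs/(εs + |εd|) = 3.9/(3.9 + 0.3) = 13/14; seller share = |εd|/(εs + |εd|) = 1/14.

Consumer share = 13/14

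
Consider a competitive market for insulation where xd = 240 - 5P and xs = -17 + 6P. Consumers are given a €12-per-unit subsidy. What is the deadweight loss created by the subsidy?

Pre-subsidy: 240 - 5P = -17 + 6P gives P* = 257/11, x* = 1355/11.
With the rebate, buyers effectively pay Pb = Ps − 12, where Ps is the price sellers receive.
Demand in terms of Ps becomes xd = 240 − 5(Ps − 12) = 300 - 5Ps. Setting this equal to supply: 300 - 5Ps = -17 + 6Ps, so Ps = 317/11.
Buyers pay Pb = 317/11 − 12 = 185/11; x' = -17 + 6·(317/11) = 1715/11.
The subsidy expands output by 1715/11 − 1355/11 = 360/11 past the efficient level; on those units the gap between marginal cost and willingness to pay runs from 0 up to 12.
DWL = ½ × 12 × 360/11 = 2160/11.

Deadweight loss = 2160/11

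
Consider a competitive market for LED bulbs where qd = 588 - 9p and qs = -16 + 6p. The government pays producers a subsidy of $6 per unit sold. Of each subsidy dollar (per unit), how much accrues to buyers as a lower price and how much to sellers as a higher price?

Pre-subsidy: 588 - 9p = -16 + 6p gives p* = 604/15, q* = 225.6.
With the subsidy, sellers receive ps = pb + 6 for each unit, where pb is the price buyers pay.
Supply in terms of pb becomes qs = -16 + 6(pb + 6) = 20 + 6pb. Setting this equal to demand: 588 - 9pb = 20 + 6pb, so pb = 568/15.
Sellers receive ps = 568/15 + 6 = 658/15; q' = 588 − 9·(568/15) = 247.2.
Buyers' price falls by p* − pb = 604/15 − 568/15 = 2.4; sellers' price rises by ps − p* = 658/15 − 604/15 = 3.6.

Buyers gain $2.4 per unit; sellers gain $3.6 per unit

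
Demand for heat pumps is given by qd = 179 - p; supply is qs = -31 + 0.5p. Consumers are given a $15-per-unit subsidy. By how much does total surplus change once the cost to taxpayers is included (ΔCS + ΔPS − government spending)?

Pre-subsidy: 179 - p = -31 + 0.5p gives p* = 140, q* = 39.
With the rebate, buyers effectively pay pb = ps − 15, where ps is the price sellers receive.
Demand in terms of ps becomes qd = 179 − 1(ps − 15) = 194 - ps. Setting this equal to supply: 194 - ps = -31 + 0.5ps, so ps = 150.
Buyers pay pb = 150 − 15 = 135; q' = -31 + 0.5·150 = 44.
ΔCS = ½(39 + 44)(140 − 135) = 207.5; ΔPS = ½(39 + 44)(150 − 140) = 415.
Government spending = 15 × 44 = 660.
Net change = 207.5 + 415 − 660 = -37.5. The loss equals the DWL triangle ½·15·5.

Net change in total surplus = -$37.5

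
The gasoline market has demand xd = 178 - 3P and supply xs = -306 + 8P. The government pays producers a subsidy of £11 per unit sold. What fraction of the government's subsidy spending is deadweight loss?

Pre-subsidy: 178 - 3P = -306 + 8P gives P* = 44, x* = 46.
With the subsidy, sellers receive Ps = Pb + 11 for each unit, where Pb is the price buyers pay.
Supply in terms of Pb becomes xs = -306 + 8(Pb + 11) = -218 + 8Pb. Setting this equal to demand: 178 - 3Pb = -218 + 8Pb, so Pb = 36.
Sellers receive Ps = 36 + 11 = 47; x' = 178 − 3·36 = 70.
ΔCS = ½(46 + 70)(44 − 36) = 464; ΔPS = ½(46 + 70)(47 − 44) = 174.
Government spending = 11 × 70 = 770.
DWL = ½ × 11 × (70 − 46) = 132; fraction = 132 / 770 = 6/35.

DWL / government spending = 6/35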